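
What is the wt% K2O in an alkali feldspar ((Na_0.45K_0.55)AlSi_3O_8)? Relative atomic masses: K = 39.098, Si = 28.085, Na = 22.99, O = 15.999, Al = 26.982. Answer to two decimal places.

9.56 wt%

Molar mass of (Na_0.45K_0.55)AlSi_3O_8 = 0.45·22.99 + 0.55·39.098 + 1·26.982 + 3·28.085 + 8·15.999 = 271.078 g/mol.
Each formula unit contains 0.55 K, equivalent to 0.55/2 = 0.2750 mol K2O.
M(K2O) = 2×39.098 + 1×15.999 = 94.195 g/mol.
Mass of K2O per formula unit = 0.2750 × 94.195 = 25.904 g.
K2O wt% = 25.904 / 271.078 × 100 = 9.56%.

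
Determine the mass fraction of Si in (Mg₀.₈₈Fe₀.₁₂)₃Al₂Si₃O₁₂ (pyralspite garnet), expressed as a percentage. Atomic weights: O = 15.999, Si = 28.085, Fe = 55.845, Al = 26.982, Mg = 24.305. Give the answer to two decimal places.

20.33 mass %

Formula mass = 2.64·24.305 + 0.36·55.845 + 2·26.982 + 3·28.085 + 12·15.999 = 414.476 g/mol, of which 84.255 g is Si.
So Si makes up 84.255/414.476 = 0.2033 of the mass, i.e. 20.33%.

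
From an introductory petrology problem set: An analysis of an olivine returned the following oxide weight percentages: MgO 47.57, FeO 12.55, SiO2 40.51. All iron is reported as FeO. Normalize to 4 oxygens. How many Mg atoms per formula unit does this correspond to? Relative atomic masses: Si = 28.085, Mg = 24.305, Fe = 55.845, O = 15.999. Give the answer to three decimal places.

MgO: 47.57/40.304 = 1.18028 mol → 1.18028 mol Mg, 1.18028 mol O.
FeO: 12.55/71.844 = 0.17468 mol → 0.17468 mol Fe, 0.17468 mol O.
SiO2: 40.51/60.083 = 0.67423 mol → 0.67423 mol Si, 1.34846 mol O.
Total oxygen = 2.70342 mol. Normalization factor = 4/2.70342 = 1.47961.
Mg per 4 O = 1.18028 × 1.47961 = 1.746.

1.746 Mg apfu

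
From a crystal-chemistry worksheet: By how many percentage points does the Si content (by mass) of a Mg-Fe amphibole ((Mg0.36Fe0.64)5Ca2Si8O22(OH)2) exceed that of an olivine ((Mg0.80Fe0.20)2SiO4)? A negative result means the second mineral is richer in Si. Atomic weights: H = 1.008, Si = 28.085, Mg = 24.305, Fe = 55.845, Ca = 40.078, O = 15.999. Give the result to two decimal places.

First mineral: 224.680 g Si in 913.281 g formula = 24.60 wt% Si.
Second mineral: 28.085 g Si in 153.307 g formula = 18.32 wt% Si.
24.60% − 18.32% gives a difference of 6.28 percentage points.

6.28 percentage points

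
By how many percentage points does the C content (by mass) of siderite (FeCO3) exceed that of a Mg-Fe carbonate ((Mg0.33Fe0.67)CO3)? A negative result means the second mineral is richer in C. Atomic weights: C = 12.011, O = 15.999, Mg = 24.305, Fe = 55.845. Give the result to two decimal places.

C in FeCO3: molar mass 115.853 g/mol; 1×12.011 = 12.011 g → 10.37 wt%.
C in (Mg0.33Fe0.67)CO3: molar mass 105.445 g/mol; 1×12.011 = 12.011 g → 11.39 wt%.
Difference = 10.37 − 11.39 = -1.02 percentage points.

-1.02 percentage points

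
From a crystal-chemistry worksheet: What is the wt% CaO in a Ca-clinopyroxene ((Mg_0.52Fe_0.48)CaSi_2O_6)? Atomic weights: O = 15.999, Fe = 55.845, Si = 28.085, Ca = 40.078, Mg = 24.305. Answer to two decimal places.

Formula mass = 231.686 g/mol.
1 Ca → 1.0000 mol CaO per formula unit; M(CaO) = 56.077, so CaO mass = 56.077 g.
56.077/231.686 × 100 = 24.20 wt%.

24.20 wt%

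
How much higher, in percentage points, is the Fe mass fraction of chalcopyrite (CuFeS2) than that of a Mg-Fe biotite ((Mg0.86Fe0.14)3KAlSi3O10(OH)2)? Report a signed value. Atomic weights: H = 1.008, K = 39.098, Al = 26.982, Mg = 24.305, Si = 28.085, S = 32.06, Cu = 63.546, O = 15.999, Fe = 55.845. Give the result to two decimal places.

M(CuFeS2) = 183.511 g/mol, so wt% Fe = 55.845/183.511 × 100 = 30.43%.
M((Mg0.86Fe0.14)3KAlSi3O10(OH)2) = 430.501 g/mol, so wt% Fe = 23.455/430.501 × 100 = 5.45%.
30.43 − 5.45 = 24.98 pp.

24.98 percentage points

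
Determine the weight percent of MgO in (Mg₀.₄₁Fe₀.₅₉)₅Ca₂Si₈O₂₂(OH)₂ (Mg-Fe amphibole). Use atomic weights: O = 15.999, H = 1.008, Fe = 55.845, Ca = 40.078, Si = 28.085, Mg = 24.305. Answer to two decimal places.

9.13 wt%

Formula mass = 905.396 g/mol.
2.05 Mg → 2.0500 mol MgO per formula unit; M(MgO) = 40.304, so MgO mass = 82.623 g.
82.623/905.396 × 100 = 9.13 wt%.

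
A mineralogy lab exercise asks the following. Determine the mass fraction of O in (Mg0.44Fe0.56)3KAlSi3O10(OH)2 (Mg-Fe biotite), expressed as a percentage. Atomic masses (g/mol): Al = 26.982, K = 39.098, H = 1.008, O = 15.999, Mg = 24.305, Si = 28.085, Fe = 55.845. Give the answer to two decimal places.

Molar mass of (Mg0.44Fe0.56)3KAlSi3O10(OH)2: 1.32·24.305 + 1.68·55.845 + 1·39.098 + 1·26.982 + 3·28.085 + 12·15.999 + 2·1.008 = 470.241 g/mol.
Mass of O per formula unit: 12 × 15.999 = 191.988 g.
Weight fraction O = 191.988 / 470.241 = 0.4083.

40.83 mass %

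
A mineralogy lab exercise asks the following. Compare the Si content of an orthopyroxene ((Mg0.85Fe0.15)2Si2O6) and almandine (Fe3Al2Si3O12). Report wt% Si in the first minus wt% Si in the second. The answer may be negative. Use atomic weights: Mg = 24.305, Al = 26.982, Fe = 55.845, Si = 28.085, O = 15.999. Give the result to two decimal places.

First mineral: 56.170 g Si in 210.236 g formula = 26.72 wt% Si.
Second mineral: 84.255 g Si in 497.742 g formula = 16.93 wt% Si.
26.72% − 16.93% gives a difference of 9.79 percentage points.

9.79 percentage points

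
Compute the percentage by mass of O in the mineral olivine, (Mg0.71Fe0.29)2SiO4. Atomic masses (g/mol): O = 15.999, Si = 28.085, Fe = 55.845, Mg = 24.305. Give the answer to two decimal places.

40.25 mass %

Molar mass of (Mg0.71Fe0.29)2SiO4: 1.42*24.305 + 0.58*55.845 + 1*28.085 + 4*15.999 = 158.984 g/mol.
Mass of O per formula unit: 4 × 15.999 = 63.996 g.
Weight fraction O = 63.996 / 158.984 = 0.4025.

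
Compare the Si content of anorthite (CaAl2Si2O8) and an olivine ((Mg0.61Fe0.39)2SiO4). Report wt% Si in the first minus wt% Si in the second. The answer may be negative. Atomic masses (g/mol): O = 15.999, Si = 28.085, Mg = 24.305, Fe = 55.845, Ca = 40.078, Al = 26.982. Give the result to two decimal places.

3.20 percentage points

First mineral: 56.170 g Si in 278.204 g formula = 20.19 wt% Si.
Second mineral: 28.085 g Si in 165.292 g formula = 16.99 wt% Si.
20.19% − 16.99% gives a difference of 3.20 percentage points.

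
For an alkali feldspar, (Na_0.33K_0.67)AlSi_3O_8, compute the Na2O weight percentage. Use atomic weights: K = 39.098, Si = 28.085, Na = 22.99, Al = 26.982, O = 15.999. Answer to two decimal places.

Formula mass = 273.011 g/mol.
0.33 Na → 0.1650 mol Na2O per formula unit; M(Na2O) = 61.979, so Na2O mass = 10.227 g.
10.227/273.011 × 100 = 3.75 wt%.

3.75 wt%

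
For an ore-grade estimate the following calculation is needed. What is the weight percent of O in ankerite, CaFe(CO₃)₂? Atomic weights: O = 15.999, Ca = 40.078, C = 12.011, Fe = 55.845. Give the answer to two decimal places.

44.45 mass %

Formula mass = 1*40.078 + 1*55.845 + 2*12.011 + 6*15.999 = 215.939 g/mol, of which 95.994 g is O.
So O makes up 95.994/215.939 = 0.4445 of the mass, i.e. 44.45%.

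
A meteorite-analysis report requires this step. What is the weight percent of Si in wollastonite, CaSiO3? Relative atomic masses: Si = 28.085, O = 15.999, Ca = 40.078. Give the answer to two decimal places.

Formula mass = 1×40.078 + 1×28.085 + 3×15.999 = 116.160 g/mol, of which 28.085 g is Si.
So Si makes up 28.085/116.160 = 0.2418 of the mass, i.e. 24.18%.

24.18 weight percent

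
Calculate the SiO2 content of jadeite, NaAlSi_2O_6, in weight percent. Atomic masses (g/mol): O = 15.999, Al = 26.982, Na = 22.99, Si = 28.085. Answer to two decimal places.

Formula mass = 202.136 g/mol.
2 Si → 2.0000 mol SiO2 per formula unit; M(SiO2) = 60.083, so SiO2 mass = 120.166 g.
120.166/202.136 × 100 = 59.45 wt%.

59.45 wt%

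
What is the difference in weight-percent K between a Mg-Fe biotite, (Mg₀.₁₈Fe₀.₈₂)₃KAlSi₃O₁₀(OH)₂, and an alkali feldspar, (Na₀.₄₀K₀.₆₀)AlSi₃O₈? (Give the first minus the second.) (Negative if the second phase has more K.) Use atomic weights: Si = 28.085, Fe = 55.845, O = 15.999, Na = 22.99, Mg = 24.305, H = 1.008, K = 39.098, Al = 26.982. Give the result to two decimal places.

-0.73 percentage points

First mineral: 39.098 g K in 494.842 g formula = 7.90 wt% K.
Second mineral: 23.459 g K in 271.884 g formula = 8.63 wt% K.
7.90% − 8.63% gives a difference of -0.73 percentage points.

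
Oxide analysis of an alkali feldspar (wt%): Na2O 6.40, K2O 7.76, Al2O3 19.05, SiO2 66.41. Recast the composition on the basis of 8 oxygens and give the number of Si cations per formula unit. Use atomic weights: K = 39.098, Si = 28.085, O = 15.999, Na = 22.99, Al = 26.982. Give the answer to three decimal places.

Na2O (M=61.979): mol = 0.10326; Na = 0.20652, O = 0.10326.
K2O (M=94.195): mol = 0.08238; K = 0.16476, O = 0.08238.
Al2O3 (M=101.961): mol = 0.18684; Al = 0.37368, O = 0.56052.
SiO2 (M=60.083): mol = 1.10530; Si = 1.10530, O = 2.21060.
ΣO = 2.95676; factor = 8/ΣO = 2.70566.
Si apfu = 1.10530 × 2.70566 = 2.991.

2.991 Si apfu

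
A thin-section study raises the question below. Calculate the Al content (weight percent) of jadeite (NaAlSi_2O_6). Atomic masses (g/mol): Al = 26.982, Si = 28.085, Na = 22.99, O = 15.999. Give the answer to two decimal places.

13.35 weight percent

Formula mass = 1·22.99 + 1·26.982 + 2·28.085 + 6·15.999 = 202.136 g/mol, of which 26.982 g is Al.
So Al makes up 26.982/202.136 = 0.1335 of the mass, i.e. 13.35%.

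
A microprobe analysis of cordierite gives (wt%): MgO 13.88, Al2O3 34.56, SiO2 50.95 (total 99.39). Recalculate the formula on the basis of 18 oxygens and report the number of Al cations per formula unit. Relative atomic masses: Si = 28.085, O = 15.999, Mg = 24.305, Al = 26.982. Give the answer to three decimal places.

3.991 Al apfu

13.88 wt% MgO ÷ 40.304 g/mol = 0.34438 mol, giving 0.34438 Mg and 0.34438 O.
34.56 wt% Al2O3 ÷ 101.961 g/mol = 0.33895 mol, giving 0.67790 Al and 1.01685 O.
50.95 wt% SiO2 ÷ 60.083 g/mol = 0.84799 mol, giving 0.84799 Si and 1.69598 O.
Oxygen sums to 3.05721; scaling by 18/3.05721 = 5.88772 puts the formula on 18 O.
Al: 0.67790 × 5.88772 = 3.991 atoms per formula unit.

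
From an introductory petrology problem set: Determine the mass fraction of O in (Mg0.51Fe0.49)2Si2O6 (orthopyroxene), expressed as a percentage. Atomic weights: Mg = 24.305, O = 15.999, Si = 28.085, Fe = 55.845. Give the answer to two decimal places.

M((Mg0.51Fe0.49)2Si2O6) = 231.683 g/mol.
O contributes 6 × 15.999 = 95.994 g per mole.
95.994/231.683 = 0.4143 → 41.43%.

41.43 mass %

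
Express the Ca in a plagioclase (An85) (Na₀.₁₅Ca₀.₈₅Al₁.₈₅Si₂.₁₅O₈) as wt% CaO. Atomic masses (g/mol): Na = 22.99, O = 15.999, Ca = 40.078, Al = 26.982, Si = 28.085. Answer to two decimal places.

17.28 wt%

Molar mass of Na₀.₁₅Ca₀.₈₅Al₁.₈₅Si₂.₁₅O₈ = 0.15×22.99 + 0.85×40.078 + 1.85×26.982 + 2.15×28.085 + 8×15.999 = 275.806 g/mol.
Each formula unit contains 0.85 Ca, equivalent to 0.85/1 = 0.8500 mol CaO.
M(CaO) = 1×40.078 + 1×15.999 = 56.077 g/mol.
Mass of CaO per formula unit = 0.8500 × 56.077 = 47.665 g.
CaO wt% = 47.665 / 275.806 × 100 = 17.28%.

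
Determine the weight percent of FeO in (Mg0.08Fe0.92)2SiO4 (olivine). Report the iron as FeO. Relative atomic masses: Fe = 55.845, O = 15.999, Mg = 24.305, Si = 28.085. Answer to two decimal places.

66.52 wt%

M((Mg0.08Fe0.92)2SiO4) = 198.725 g/mol; M(FeO) = 71.844 g/mol.
Moles FeO per formula unit = 1.84 Fe ÷ 1 = 1.8400.
FeO fraction = (1.8400 × 71.844) / 198.725 = 132.193/198.725 = 0.6652.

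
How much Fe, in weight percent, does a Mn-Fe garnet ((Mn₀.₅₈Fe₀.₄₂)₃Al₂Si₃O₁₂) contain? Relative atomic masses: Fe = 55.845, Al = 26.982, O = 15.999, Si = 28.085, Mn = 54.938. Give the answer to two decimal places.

14.18 weight percent

Formula mass = 1.74*54.938 + 1.26*55.845 + 2*26.982 + 3*28.085 + 12*15.999 = 496.164 g/mol, of which 70.365 g is Fe.
So Fe makes up 70.365/496.164 = 0.1418 of the mass, i.e. 14.18%.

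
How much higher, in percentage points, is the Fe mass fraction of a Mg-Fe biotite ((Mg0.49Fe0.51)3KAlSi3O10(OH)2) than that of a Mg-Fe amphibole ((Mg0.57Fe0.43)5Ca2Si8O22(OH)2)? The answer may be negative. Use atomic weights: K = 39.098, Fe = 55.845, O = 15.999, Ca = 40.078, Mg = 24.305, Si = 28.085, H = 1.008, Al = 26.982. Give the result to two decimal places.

4.71 percentage points

Fe in (Mg0.49Fe0.51)3KAlSi3O10(OH)2: molar mass 465.510 g/mol; 1.53×55.845 = 85.443 g → 18.35 wt%.
Fe in (Mg0.57Fe0.43)5Ca2Si8O22(OH)2: molar mass 880.164 g/mol; 2.15×55.845 = 120.067 g → 13.64 wt%.
Difference = 18.35 − 13.64 = 4.71 percentage points.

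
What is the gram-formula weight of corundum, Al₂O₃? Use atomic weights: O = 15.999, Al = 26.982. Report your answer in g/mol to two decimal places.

101.96 g/mol

Al: 2 × 26.982 = 53.9640
O: 3 × 15.999 = 47.9970
Summing the contributions gives the formula mass.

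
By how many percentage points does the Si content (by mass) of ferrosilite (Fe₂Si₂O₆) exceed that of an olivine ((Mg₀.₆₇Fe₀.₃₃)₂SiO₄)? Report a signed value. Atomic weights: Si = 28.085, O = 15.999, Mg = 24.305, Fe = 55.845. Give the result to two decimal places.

3.90 percentage points

First mineral: 56.170 g Si in 263.854 g formula = 21.29 wt% Si.
Second mineral: 28.085 g Si in 161.507 g formula = 17.39 wt% Si.
21.29% − 17.39% gives a difference of 3.90 percentage points.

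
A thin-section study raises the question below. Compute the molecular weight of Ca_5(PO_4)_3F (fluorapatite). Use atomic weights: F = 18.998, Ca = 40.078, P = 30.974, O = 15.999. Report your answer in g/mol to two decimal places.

M = 5(40.078) + 3(30.974) + 12(15.999) + 1(18.998)

504.30 g/mol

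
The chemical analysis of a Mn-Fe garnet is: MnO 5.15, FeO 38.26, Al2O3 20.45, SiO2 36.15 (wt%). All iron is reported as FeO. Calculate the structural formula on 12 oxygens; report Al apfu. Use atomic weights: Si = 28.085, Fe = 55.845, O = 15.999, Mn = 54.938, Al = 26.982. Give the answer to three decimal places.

MnO (M=70.937): mol = 0.07260; Mn = 0.07260, O = 0.07260.
FeO (M=71.844): mol = 0.53254; Fe = 0.53254, O = 0.53254.
Al2O3 (M=101.961): mol = 0.20057; Al = 0.40114, O = 0.60171.
SiO2 (M=60.083): mol = 0.60167; Si = 0.60167, O = 1.20334.
ΣO = 2.41019; factor = 12/ΣO = 4.97886.
Al apfu = 0.40114 × 4.97886 = 1.997.

1.997 Al apfu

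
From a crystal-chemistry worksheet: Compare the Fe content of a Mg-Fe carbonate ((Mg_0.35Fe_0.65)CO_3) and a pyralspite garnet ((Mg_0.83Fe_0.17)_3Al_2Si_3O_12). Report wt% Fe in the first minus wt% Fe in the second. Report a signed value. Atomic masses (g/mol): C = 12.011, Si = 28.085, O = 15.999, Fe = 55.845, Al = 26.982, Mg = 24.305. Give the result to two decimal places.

M((Mg_0.35Fe_0.65)CO_3) = 104.814 g/mol, so wt% Fe = 36.299/104.814 × 100 = 34.63%.
M((Mg_0.83Fe_0.17)_3Al_2Si_3O_12) = 419.207 g/mol, so wt% Fe = 28.481/419.207 × 100 = 6.79%.
34.63 − 6.79 = 27.84 pp.

27.84 percentage points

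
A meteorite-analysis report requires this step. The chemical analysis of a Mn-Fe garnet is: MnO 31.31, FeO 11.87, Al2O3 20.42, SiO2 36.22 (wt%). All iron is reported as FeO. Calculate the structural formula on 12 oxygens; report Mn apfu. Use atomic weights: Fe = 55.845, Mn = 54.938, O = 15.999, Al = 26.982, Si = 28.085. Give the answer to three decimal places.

MnO (M=70.937): mol = 0.44138; Mn = 0.44138, O = 0.44138.
FeO (M=71.844): mol = 0.16522; Fe = 0.16522, O = 0.16522.
Al2O3 (M=101.961): mol = 0.20027; Al = 0.40054, O = 0.60081.
SiO2 (M=60.083): mol = 0.60283; Si = 0.60283, O = 1.20566.
ΣO = 2.41307; factor = 12/ΣO = 4.97292.
Mn apfu = 0.44138 × 4.97292 = 2.195.

2.195 Mn apfu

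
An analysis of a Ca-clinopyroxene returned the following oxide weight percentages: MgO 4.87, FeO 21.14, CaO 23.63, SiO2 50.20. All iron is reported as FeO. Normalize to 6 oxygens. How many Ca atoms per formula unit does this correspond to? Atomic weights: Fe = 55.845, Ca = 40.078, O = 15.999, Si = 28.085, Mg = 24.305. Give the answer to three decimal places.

1.008 Ca apfu

4.87 wt% MgO ÷ 40.304 g/mol = 0.12083 mol, giving 0.12083 Mg and 0.12083 O.
21.14 wt% FeO ÷ 71.844 g/mol = 0.29425 mol, giving 0.29425 Fe and 0.29425 O.
23.63 wt% CaO ÷ 56.077 g/mol = 0.42138 mol, giving 0.42138 Ca and 0.42138 O.
50.20 wt% SiO2 ÷ 60.083 g/mol = 0.83551 mol, giving 0.83551 Si and 1.67102 O.
Oxygen sums to 2.50748; scaling by 6/2.50748 = 2.39284 puts the formula on 6 O.
Ca: 0.42138 × 2.39284 = 1.008 atoms per formula unit.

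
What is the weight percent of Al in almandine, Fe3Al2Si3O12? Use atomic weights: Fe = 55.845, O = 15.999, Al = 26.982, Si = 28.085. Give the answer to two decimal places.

Molar mass of Fe3Al2Si3O12: 3·55.845 + 2·26.982 + 3·28.085 + 12·15.999 = 497.742 g/mol.
Mass of Al per formula unit: 2 × 26.982 = 53.964 g.
Weight fraction Al = 53.964 / 497.742 = 0.1084.

10.84 wt%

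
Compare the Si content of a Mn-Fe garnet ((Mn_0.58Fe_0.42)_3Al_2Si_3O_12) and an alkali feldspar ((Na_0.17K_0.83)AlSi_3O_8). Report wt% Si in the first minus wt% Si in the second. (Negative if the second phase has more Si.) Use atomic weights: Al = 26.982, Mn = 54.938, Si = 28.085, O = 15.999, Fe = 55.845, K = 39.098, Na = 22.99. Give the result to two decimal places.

-13.59 percentage points

Si in (Mn_0.58Fe_0.42)_3Al_2Si_3O_12: molar mass 496.164 g/mol; 3×28.085 = 84.255 g → 16.98 wt%.
Si in (Na_0.17K_0.83)AlSi_3O_8: molar mass 275.589 g/mol; 3×28.085 = 84.255 g → 30.57 wt%.
Difference = 16.98 − 30.57 = -13.59 percentage points.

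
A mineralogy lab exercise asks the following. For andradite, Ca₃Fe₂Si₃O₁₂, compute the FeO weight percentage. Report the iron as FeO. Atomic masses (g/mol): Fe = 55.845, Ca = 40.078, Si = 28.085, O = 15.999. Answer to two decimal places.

28.28 wt%

Molar mass of Ca₃Fe₂Si₃O₁₂ = 3·40.078 + 2·55.845 + 3·28.085 + 12·15.999 = 508.167 g/mol.
Each formula unit contains 2 Fe, equivalent to 2/1 = 2.0000 mol FeO.
M(FeO) = 1×55.845 + 1×15.999 = 71.844 g/mol.
Mass of FeO per formula unit = 2.0000 × 71.844 = 143.688 g.
FeO wt% = 143.688 / 508.167 × 100 = 28.28%.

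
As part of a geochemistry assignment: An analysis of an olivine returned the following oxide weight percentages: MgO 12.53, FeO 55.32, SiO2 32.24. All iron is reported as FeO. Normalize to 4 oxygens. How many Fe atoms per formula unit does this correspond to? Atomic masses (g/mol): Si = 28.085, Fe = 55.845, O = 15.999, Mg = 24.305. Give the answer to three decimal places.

MgO: 12.53/40.304 = 0.31089 mol → 0.31089 mol Mg, 0.31089 mol O.
FeO: 55.32/71.844 = 0.77000 mol → 0.77000 mol Fe, 0.77000 mol O.
SiO2: 32.24/60.083 = 0.53659 mol → 0.53659 mol Si, 1.07318 mol O.
Total oxygen = 2.15407 mol. Normalization factor = 4/2.15407 = 1.85695.
Fe per 4 O = 0.77000 × 1.85695 = 1.430.

1.430 Fe apfu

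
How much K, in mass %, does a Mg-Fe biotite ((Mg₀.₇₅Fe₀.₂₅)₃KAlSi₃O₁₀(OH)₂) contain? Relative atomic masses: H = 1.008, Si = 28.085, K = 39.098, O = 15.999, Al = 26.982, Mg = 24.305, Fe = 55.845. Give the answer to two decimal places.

Molar mass of (Mg₀.₇₅Fe₀.₂₅)₃KAlSi₃O₁₀(OH)₂: 2.25×24.305 + 0.75×55.845 + 1×39.098 + 1×26.982 + 3×28.085 + 12×15.999 + 2×1.008 = 440.909 g/mol.
Mass of K per formula unit: 1 × 39.098 = 39.098 g.
Weight fraction K = 39.098 / 440.909 = 0.0887.

8.87 mass %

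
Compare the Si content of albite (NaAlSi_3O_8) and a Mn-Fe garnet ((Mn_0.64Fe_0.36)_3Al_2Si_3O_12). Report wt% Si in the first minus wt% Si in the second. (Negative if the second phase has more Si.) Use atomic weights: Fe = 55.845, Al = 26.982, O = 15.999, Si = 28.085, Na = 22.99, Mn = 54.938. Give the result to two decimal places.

15.14 percentage points

First mineral: 84.255 g Si in 262.219 g formula = 32.13 wt% Si.
Second mineral: 84.255 g Si in 496.001 g formula = 16.99 wt% Si.
32.13% − 16.99% gives a difference of 15.14 percentage points.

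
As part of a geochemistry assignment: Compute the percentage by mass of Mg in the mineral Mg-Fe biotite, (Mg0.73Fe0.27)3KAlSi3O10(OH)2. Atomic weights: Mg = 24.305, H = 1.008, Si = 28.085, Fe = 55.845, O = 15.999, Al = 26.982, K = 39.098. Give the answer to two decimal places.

12.02 mass %

Molar mass of (Mg0.73Fe0.27)3KAlSi3O10(OH)2: 2.19*24.305 + 0.81*55.845 + 1*39.098 + 1*26.982 + 3*28.085 + 12*15.999 + 2*1.008 = 442.801 g/mol.
Mass of Mg per formula unit: 2.19 × 24.305 = 53.228 g.
Weight fraction Mg = 53.228 / 442.801 = 0.1202.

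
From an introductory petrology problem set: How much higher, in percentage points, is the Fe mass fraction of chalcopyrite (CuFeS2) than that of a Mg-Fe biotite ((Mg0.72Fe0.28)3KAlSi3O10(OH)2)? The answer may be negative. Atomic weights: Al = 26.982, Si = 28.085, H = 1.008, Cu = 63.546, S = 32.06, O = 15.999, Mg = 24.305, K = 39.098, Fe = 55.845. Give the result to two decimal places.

M(CuFeS2) = 183.511 g/mol, so wt% Fe = 55.845/183.511 × 100 = 30.43%.
M((Mg0.72Fe0.28)3KAlSi3O10(OH)2) = 443.748 g/mol, so wt% Fe = 46.910/443.748 × 100 = 10.57%.
30.43 − 10.57 = 19.86 pp.

19.86 percentage points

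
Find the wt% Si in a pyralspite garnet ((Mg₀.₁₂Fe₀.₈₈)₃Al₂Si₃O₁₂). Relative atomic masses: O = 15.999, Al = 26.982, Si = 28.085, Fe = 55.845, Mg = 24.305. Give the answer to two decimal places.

17.32 mass %

M((Mg₀.₁₂Fe₀.₈₈)₃Al₂Si₃O₁₂) = 486.388 g/mol.
Si contributes 3 × 28.085 = 84.255 g per mole.
84.255/486.388 = 0.1732 → 17.32%.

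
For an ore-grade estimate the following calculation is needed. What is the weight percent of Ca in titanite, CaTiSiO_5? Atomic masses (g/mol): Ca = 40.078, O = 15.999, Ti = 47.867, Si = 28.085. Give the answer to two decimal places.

20.45 wt%

M(CaTiSiO_5) = 196.025 g/mol.
Ca contributes 1 × 40.078 = 40.078 g per mole.
40.078/196.025 = 0.2045 → 20.45%.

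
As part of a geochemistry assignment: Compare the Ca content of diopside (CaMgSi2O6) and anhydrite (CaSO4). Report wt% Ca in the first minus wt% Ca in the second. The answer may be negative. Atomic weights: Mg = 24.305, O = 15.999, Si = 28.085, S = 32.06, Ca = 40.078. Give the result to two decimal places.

-10.93 percentage points

Ca in CaMgSi2O6: molar mass 216.547 g/mol; 1×40.078 = 40.078 g → 18.51 wt%.
Ca in CaSO4: molar mass 136.134 g/mol; 1×40.078 = 40.078 g → 29.44 wt%.
Difference = 18.51 − 29.44 = -10.93 percentage points.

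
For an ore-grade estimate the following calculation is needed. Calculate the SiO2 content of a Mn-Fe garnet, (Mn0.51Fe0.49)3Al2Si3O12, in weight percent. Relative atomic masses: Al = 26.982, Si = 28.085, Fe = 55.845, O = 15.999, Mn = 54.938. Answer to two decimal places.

Molar mass of (Mn0.51Fe0.49)3Al2Si3O12 = 1.53×54.938 + 1.47×55.845 + 2×26.982 + 3×28.085 + 12×15.999 = 496.354 g/mol.
Each formula unit contains 3 Si, equivalent to 3/1 = 3.0000 mol SiO2.
M(SiO2) = 1×28.085 + 2×15.999 = 60.083 g/mol.
Mass of SiO2 per formula unit = 3.0000 × 60.083 = 180.249 g.
SiO2 wt% = 180.249 / 496.354 × 100 = 36.31%.

36.31 wt%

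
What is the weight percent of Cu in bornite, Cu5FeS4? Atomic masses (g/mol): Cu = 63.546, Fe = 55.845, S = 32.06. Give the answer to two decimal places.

63.32 mass %

M(Cu5FeS4) = 501.815 g/mol.
Cu contributes 5 × 63.546 = 317.730 g per mole.
317.730/501.815 = 0.6332 → 63.32%.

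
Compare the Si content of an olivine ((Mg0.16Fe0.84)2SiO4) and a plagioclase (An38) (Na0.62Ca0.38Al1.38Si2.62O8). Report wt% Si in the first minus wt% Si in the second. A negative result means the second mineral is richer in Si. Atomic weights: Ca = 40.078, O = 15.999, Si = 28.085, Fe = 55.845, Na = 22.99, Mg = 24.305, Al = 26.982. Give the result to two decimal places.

-12.93 percentage points

First mineral: 28.085 g Si in 193.678 g formula = 14.50 wt% Si.
Second mineral: 73.583 g Si in 268.293 g formula = 27.43 wt% Si.
14.50% − 27.43% gives a difference of -12.93 percentage points.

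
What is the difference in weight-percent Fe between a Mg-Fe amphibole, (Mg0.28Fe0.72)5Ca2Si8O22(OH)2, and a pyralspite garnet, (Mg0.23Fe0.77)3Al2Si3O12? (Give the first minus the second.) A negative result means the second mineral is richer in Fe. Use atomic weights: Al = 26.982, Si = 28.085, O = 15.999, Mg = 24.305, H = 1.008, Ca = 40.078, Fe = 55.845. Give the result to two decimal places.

Fe in (Mg0.28Fe0.72)5Ca2Si8O22(OH)2: molar mass 925.897 g/mol; 3.60×55.845 = 201.042 g → 21.71 wt%.
Fe in (Mg0.23Fe0.77)3Al2Si3O12: molar mass 475.979 g/mol; 2.31×55.845 = 129.002 g → 27.10 wt%.
Difference = 21.71 − 27.10 = -5.39 percentage points.

-5.39 percentage points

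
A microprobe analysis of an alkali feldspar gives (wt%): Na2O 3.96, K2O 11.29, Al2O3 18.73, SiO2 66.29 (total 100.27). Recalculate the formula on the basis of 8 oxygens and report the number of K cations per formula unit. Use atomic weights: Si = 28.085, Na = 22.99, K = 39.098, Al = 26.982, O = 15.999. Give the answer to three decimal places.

0.652 K apfu

3.96 wt% Na2O ÷ 61.979 g/mol = 0.06389 mol, giving 0.12778 Na and 0.06389 O.
11.29 wt% K2O ÷ 94.195 g/mol = 0.11986 mol, giving 0.23972 K and 0.11986 O.
18.73 wt% Al2O3 ÷ 101.961 g/mol = 0.18370 mol, giving 0.36740 Al and 0.55110 O.
66.29 wt% SiO2 ÷ 60.083 g/mol = 1.10331 mol, giving 1.10331 Si and 2.20662 O.
Oxygen sums to 2.94147; scaling by 8/2.94147 = 2.71973 puts the formula on 8 O.
K: 0.23972 × 2.71973 = 0.652 atoms per formula unit.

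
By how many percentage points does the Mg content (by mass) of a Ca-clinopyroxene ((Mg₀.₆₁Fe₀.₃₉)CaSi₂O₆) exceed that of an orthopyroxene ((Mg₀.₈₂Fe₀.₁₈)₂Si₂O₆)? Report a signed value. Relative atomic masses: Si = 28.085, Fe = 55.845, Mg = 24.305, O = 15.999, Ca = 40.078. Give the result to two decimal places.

M((Mg₀.₆₁Fe₀.₃₉)CaSi₂O₆) = 228.848 g/mol, so wt% Mg = 14.826/228.848 × 100 = 6.48%.
M((Mg₀.₈₂Fe₀.₁₈)₂Si₂O₆) = 212.128 g/mol, so wt% Mg = 39.860/212.128 × 100 = 18.79%.
6.48 − 18.79 = -12.31 pp.

-12.31 percentage points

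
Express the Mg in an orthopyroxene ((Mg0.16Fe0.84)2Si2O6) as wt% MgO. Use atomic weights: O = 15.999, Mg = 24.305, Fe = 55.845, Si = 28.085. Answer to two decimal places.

M((Mg0.16Fe0.84)2Si2O6) = 253.761 g/mol; M(MgO) = 40.304 g/mol.
Moles MgO per formula unit = 0.32 Mg ÷ 1 = 0.3200.
MgO fraction = (0.3200 × 40.304) / 253.761 = 12.897/253.761 = 0.0508.

5.08 wt%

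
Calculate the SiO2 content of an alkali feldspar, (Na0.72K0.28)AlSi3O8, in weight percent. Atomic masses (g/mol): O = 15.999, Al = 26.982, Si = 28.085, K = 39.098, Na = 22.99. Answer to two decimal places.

67.58 wt%

Formula mass = 266.729 g/mol.
3 Si → 3.0000 mol SiO2 per formula unit; M(SiO2) = 60.083, so SiO2 mass = 180.249 g.
180.249/266.729 × 100 = 67.58 wt%.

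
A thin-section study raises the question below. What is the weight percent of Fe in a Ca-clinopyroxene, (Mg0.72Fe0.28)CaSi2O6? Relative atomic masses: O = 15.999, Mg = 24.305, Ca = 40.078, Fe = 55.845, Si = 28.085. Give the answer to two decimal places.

6.94 wt%

Molar mass of (Mg0.72Fe0.28)CaSi2O6: 0.72*24.305 + 0.28*55.845 + 1*40.078 + 2*28.085 + 6*15.999 = 225.378 g/mol.
Mass of Fe per formula unit: 0.28 × 55.845 = 15.637 g.
Weight fraction Fe = 15.637 / 225.378 = 0.0694.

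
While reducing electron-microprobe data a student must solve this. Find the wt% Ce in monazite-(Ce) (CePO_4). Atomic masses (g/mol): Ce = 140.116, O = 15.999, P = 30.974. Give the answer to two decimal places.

59.60 wt%

Molar mass of CePO_4: 1·140.116 + 1·30.974 + 4·15.999 = 235.086 g/mol.
Mass of Ce per formula unit: 1 × 140.116 = 140.116 g.
Weight fraction Ce = 140.116 / 235.086 = 0.5960.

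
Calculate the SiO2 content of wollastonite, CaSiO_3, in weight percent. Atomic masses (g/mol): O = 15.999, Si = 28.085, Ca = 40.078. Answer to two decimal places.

51.72 wt%

Formula mass = 116.160 g/mol.
1 Si → 1.0000 mol SiO2 per formula unit; M(SiO2) = 60.083, so SiO2 mass = 60.083 g.
60.083/116.160 × 100 = 51.72 wt%.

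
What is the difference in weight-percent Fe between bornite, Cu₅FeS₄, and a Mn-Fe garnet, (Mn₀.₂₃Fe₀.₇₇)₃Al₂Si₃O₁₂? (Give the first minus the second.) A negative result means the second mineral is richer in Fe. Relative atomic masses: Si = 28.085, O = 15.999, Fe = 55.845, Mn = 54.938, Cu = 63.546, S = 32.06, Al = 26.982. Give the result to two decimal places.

-14.82 percentage points

First mineral: 55.845 g Fe in 501.815 g formula = 11.13 wt% Fe.
Second mineral: 129.002 g Fe in 497.116 g formula = 25.95 wt% Fe.
11.13% − 25.95% gives a difference of -14.82 percentage points.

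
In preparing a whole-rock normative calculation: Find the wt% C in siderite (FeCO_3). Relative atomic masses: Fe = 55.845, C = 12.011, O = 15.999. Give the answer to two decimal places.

Molar mass of FeCO_3: 1×55.845 + 1×12.011 + 3×15.999 = 115.853 g/mol.
Mass of C per formula unit: 1 × 12.011 = 12.011 g.
Weight fraction C = 12.011 / 115.853 = 0.1037.

10.37 wt%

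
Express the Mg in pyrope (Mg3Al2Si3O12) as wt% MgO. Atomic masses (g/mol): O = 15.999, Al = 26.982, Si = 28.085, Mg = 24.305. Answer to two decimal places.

Formula mass = 403.122 g/mol.
3 Mg → 3.0000 mol MgO per formula unit; M(MgO) = 40.304, so MgO mass = 120.912 g.
120.912/403.122 × 100 = 29.99 wt%.

29.99 wt%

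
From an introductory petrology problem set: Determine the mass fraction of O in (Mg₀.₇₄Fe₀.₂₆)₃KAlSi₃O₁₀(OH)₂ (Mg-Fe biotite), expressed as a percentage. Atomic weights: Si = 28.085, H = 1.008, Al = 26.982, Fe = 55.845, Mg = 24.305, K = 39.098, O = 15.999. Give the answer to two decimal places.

Molar mass of (Mg₀.₇₄Fe₀.₂₆)₃KAlSi₃O₁₀(OH)₂: 2.22·24.305 + 0.78·55.845 + 1·39.098 + 1·26.982 + 3·28.085 + 12·15.999 + 2·1.008 = 441.855 g/mol.
Mass of O per formula unit: 12 × 15.999 = 191.988 g.
Weight fraction O = 191.988 / 441.855 = 0.4345.

43.45 mass %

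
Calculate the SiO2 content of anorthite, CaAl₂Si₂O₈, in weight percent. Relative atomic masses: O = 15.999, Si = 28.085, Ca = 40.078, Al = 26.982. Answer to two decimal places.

Molar mass of CaAl₂Si₂O₈ = 1*40.078 + 2*26.982 + 2*28.085 + 8*15.999 = 278.204 g/mol.
Each formula unit contains 2 Si, equivalent to 2/1 = 2.0000 mol SiO2.
M(SiO2) = 1×28.085 + 2×15.999 = 60.083 g/mol.
Mass of SiO2 per formula unit = 2.0000 × 60.083 = 120.166 g.
SiO2 wt% = 120.166 / 278.204 × 100 = 43.19%.

43.19 wt%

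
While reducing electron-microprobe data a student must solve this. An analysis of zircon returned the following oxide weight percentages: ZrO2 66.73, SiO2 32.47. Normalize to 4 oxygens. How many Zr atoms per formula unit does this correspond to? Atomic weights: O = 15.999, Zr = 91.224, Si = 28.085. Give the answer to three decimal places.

66.73 wt% ZrO2 ÷ 123.222 g/mol = 0.54154 mol, giving 0.54154 Zr and 1.08308 O.
32.47 wt% SiO2 ÷ 60.083 g/mol = 0.54042 mol, giving 0.54042 Si and 1.08084 O.
Oxygen sums to 2.16392; scaling by 4/2.16392 = 1.84850 puts the formula on 4 O.
Zr: 0.54154 × 1.84850 = 1.001 atoms per formula unit.

1.001 Zr apfu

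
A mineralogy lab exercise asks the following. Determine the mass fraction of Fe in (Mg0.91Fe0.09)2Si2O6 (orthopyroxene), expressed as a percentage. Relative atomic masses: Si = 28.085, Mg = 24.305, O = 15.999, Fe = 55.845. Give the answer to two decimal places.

M((Mg0.91Fe0.09)2Si2O6) = 206.451 g/mol.
Fe contributes 0.18 × 55.845 = 10.052 g per mole.
10.052/206.451 = 0.0487 → 4.87%.

4.87 wt%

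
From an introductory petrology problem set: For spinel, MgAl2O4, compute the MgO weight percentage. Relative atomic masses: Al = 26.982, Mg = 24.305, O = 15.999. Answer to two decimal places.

28.33 wt%

Molar mass of MgAl2O4 = 1×24.305 + 2×26.982 + 4×15.999 = 142.265 g/mol.
Each formula unit contains 1 Mg, equivalent to 1/1 = 1.0000 mol MgO.
M(MgO) = 1×24.305 + 1×15.999 = 40.304 g/mol.
Mass of MgO per formula unit = 1.0000 × 40.304 = 40.304 g.
MgO wt% = 40.304 / 142.265 × 100 = 28.33%.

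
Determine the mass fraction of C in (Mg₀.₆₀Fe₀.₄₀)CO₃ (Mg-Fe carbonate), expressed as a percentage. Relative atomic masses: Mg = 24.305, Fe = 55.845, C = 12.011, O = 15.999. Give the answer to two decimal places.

12.39 weight percent

Formula mass = 0.60·24.305 + 0.40·55.845 + 1·12.011 + 3·15.999 = 96.929 g/mol, of which 12.011 g is C.
So C makes up 12.011/96.929 = 0.1239 of the mass, i.e. 12.39%.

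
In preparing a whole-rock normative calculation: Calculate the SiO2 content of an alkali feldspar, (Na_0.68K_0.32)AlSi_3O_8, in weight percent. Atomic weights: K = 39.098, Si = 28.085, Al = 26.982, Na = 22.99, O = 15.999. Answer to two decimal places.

67.41 wt%

Molar mass of (Na_0.68K_0.32)AlSi_3O_8 = 0.68*22.99 + 0.32*39.098 + 1*26.982 + 3*28.085 + 8*15.999 = 267.374 g/mol.
Each formula unit contains 3 Si, equivalent to 3/1 = 3.0000 mol SiO2.
M(SiO2) = 1×28.085 + 2×15.999 = 60.083 g/mol.
Mass of SiO2 per formula unit = 3.0000 × 60.083 = 180.249 g.
SiO2 wt% = 180.249 / 267.374 × 100 = 67.41%.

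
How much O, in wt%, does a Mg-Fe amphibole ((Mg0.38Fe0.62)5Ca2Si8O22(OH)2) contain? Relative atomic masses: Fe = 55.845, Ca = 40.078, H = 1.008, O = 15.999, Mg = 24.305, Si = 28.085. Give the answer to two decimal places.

42.19 wt%

M((Mg0.38Fe0.62)5Ca2Si8O22(OH)2) = 910.127 g/mol.
O contributes 24 × 15.999 = 383.976 g per mole.
383.976/910.127 = 0.4219 → 42.19%.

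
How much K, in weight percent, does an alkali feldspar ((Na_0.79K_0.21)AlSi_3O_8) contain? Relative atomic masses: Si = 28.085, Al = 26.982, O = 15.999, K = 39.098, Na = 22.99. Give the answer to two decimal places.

Formula mass = 0.79·22.99 + 0.21·39.098 + 1·26.982 + 3·28.085 + 8·15.999 = 265.602 g/mol, of which 8.211 g is K.
So K makes up 8.211/265.602 = 0.0309 of the mass, i.e. 3.09%.

3.09 weight percent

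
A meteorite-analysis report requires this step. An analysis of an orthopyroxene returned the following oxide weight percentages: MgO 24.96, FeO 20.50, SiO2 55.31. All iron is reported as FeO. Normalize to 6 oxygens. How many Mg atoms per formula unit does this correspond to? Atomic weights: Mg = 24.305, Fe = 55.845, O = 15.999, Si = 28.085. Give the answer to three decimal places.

1.353 Mg apfu

MgO: 24.96/40.304 = 0.61929 mol → 0.61929 mol Mg, 0.61929 mol O.
FeO: 20.50/71.844 = 0.28534 mol → 0.28534 mol Fe, 0.28534 mol O.
SiO2: 55.31/60.083 = 0.92056 mol → 0.92056 mol Si, 1.84112 mol O.
Total oxygen = 2.74575 mol. Normalization factor = 6/2.74575 = 2.18520.
Mg per 6 O = 0.61929 × 2.18520 = 1.353.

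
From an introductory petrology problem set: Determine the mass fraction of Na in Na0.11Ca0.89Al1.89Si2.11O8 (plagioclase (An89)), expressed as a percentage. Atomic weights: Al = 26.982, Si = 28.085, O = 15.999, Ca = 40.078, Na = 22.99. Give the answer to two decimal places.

0.91 wt%

M(Na0.11Ca0.89Al1.89Si2.11O8) = 276.446 g/mol.
Na contributes 0.11 × 22.99 = 2.529 g per mole.
2.529/276.446 = 0.0091 → 0.91%.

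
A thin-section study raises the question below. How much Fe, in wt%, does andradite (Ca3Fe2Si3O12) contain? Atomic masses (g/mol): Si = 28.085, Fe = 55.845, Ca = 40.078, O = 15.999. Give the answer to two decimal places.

21.98 wt%

Molar mass of Ca3Fe2Si3O12: 3×40.078 + 2×55.845 + 3×28.085 + 12×15.999 = 508.167 g/mol.
Mass of Fe per formula unit: 2 × 55.845 = 111.690 g.
Weight fraction Fe = 111.690 / 508.167 = 0.2198.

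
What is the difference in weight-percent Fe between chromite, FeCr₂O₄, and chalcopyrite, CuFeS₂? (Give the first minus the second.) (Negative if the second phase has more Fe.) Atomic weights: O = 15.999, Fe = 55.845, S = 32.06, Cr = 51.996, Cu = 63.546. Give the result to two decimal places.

-5.48 percentage points

M(FeCr₂O₄) = 223.833 g/mol, so wt% Fe = 55.845/223.833 × 100 = 24.95%.
M(CuFeS₂) = 183.511 g/mol, so wt% Fe = 55.845/183.511 × 100 = 30.43%.
24.95 − 30.43 = -5.48 pp.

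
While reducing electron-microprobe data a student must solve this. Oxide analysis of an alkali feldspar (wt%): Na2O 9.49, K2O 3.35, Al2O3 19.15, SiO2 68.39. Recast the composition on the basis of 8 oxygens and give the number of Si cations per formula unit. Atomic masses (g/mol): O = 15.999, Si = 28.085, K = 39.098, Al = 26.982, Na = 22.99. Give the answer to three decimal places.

Na2O: 9.49/61.979 = 0.15312 mol → 0.30624 mol Na, 0.15312 mol O.
K2O: 3.35/94.195 = 0.03556 mol → 0.07112 mol K, 0.03556 mol O.
Al2O3: 19.15/101.961 = 0.18782 mol → 0.37564 mol Al, 0.56346 mol O.
SiO2: 68.39/60.083 = 1.13826 mol → 1.13826 mol Si, 2.27652 mol O.
Total oxygen = 3.02866 mol. Normalization factor = 8/3.02866 = 2.64143.
Si per 8 O = 1.13826 × 2.64143 = 3.007.

3.007 Si apfu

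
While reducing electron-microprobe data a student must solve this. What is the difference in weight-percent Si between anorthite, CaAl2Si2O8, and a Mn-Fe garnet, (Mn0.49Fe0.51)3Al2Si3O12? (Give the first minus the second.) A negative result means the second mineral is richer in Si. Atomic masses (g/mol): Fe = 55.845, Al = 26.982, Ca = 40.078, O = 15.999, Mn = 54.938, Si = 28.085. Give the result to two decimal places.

3.22 percentage points

First mineral: 56.170 g Si in 278.204 g formula = 20.19 wt% Si.
Second mineral: 84.255 g Si in 496.409 g formula = 16.97 wt% Si.
20.19% − 16.97% gives a difference of 3.22 percentage points.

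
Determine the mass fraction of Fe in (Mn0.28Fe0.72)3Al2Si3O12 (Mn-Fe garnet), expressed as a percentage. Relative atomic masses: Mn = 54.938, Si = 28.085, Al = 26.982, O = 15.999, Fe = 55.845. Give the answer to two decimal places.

24.27 wt%

M((Mn0.28Fe0.72)3Al2Si3O12) = 496.980 g/mol.
Fe contributes 2.16 × 55.845 = 120.625 g per mole.
120.625/496.980 = 0.2427 → 24.27%.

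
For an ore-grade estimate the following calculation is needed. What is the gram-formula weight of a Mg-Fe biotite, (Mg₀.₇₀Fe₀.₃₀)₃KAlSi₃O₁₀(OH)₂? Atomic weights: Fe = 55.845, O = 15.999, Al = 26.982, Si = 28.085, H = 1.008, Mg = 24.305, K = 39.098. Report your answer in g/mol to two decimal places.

445.64 g/mol

Mg: 2.10 × 24.305 = 51.0405
Fe: 0.90 × 55.845 = 50.2605
K: 1 × 39.098 = 39.0980
Al: 1 × 26.982 = 26.9820
Si: 3 × 28.085 = 84.2550
O: 12 × 15.999 = 191.9880
H: 2 × 1.008 = 2.0160
Summing the contributions gives the formula mass.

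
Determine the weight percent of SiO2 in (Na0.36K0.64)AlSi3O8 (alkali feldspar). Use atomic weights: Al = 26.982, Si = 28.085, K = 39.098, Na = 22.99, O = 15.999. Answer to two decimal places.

66.14 wt%

M((Na0.36K0.64)AlSi3O8) = 272.528 g/mol; M(SiO2) = 60.083 g/mol.
Moles SiO2 per formula unit = 3 Si ÷ 1 = 3.0000.
SiO2 fraction = (3.0000 × 60.083) / 272.528 = 180.249/272.528 = 0.6614.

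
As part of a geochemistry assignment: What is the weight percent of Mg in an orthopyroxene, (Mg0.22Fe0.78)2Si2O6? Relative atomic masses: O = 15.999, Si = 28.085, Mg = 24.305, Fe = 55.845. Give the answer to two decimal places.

Molar mass of (Mg0.22Fe0.78)2Si2O6: 0.44*24.305 + 1.56*55.845 + 2*28.085 + 6*15.999 = 249.976 g/mol.
Mass of Mg per formula unit: 0.44 × 24.305 = 10.694 g.
Weight fraction Mg = 10.694 / 249.976 = 0.0428.

4.28 weight percent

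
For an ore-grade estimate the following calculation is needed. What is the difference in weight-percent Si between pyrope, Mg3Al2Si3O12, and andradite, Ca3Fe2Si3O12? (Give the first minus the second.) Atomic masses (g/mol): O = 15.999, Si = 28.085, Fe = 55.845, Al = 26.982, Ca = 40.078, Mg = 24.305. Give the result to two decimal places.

4.32 percentage points

M(Mg3Al2Si3O12) = 403.122 g/mol, so wt% Si = 84.255/403.122 × 100 = 20.90%.
M(Ca3Fe2Si3O12) = 508.167 g/mol, so wt% Si = 84.255/508.167 × 100 = 16.58%.
20.90 − 16.58 = 4.32 pp.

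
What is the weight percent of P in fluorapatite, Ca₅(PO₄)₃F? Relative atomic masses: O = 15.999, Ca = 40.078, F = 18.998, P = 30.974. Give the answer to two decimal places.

Molar mass of Ca₅(PO₄)₃F: 5·40.078 + 3·30.974 + 12·15.999 + 1·18.998 = 504.298 g/mol.
Mass of P per formula unit: 3 × 30.974 = 92.922 g.
Weight fraction P = 92.922 / 504.298 = 0.1843.

18.43 wt%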